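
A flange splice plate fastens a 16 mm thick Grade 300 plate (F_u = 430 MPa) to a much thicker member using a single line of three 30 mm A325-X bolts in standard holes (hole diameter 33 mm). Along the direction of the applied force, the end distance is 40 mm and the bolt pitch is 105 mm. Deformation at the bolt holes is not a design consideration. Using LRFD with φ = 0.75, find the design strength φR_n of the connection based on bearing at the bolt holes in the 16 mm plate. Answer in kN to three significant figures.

Per bolt r_n = 1.5 l_c t F_u ≤ 3.0 d t F_u; upper limit = 3.0 × 30 × 16 × 430 / 1000 = 619.2 kN.
Edge bolt: l_c = 40 − 33/2 = 23.5 mm → 1.5 × 23.5 × 16 × 430 / 1000 = 242.5 → r_n = 242.5 kN.
Interior bolts: l_c = 105 − 33 = 72 mm → 1.5 × 72 × 16 × 430 / 1000 = 743 → r_n = 619.2 kN.
R_n = 1 × 242.5 + 2 × 619.2 = 1481 kN.
Design strength φR_n = 0.75 × 1481 = 1110 kN.

1110 kN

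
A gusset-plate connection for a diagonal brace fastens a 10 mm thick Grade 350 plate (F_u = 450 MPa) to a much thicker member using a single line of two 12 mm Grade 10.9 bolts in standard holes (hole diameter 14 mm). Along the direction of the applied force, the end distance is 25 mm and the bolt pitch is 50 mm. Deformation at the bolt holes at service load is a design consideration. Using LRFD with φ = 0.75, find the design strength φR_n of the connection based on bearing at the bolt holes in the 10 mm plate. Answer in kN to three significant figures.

Per bolt r_n = 1.2 l_c t F_u ≤ 2.4 d t F_u; upper limit = 2.4 × 12 × 10 × 450 / 1000 = 129.6 kN.
Edge bolt: l_c = 25 − 14/2 = 18 mm → 1.2 × 18 × 10 × 450 / 1000 = 97.2 → r_n = 97.2 kN.
Interior bolts: l_c = 50 − 14 = 36 mm → 1.2 × 36 × 10 × 450 / 1000 = 194.4 → r_n = 129.6 kN.
R_n = 1 × 97.2 + 1 × 129.6 = 226.8 kN.
Design strength φR_n = 0.75 × 226.8 = 170 kN.

170 kN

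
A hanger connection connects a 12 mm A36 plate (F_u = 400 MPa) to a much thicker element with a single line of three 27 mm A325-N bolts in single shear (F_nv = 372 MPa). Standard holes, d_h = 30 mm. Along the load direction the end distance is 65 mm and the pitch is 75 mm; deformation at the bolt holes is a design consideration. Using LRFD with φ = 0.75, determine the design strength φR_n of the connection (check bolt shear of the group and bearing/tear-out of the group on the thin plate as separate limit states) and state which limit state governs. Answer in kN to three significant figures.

Bolt shear: A_b = π·27²/4 = 572.6 mm²; R_n = 372 × 572.6 × 3 × 1 / 1000 = 639 kN → 0.75 × 639 = 479 kN.
Bearing (1.2 l_c t F_u ≤ 2.4 d t F_u): upper limit = 2.4·27·12·400 / 1000 = 311 kN.
  Edge l_c = 65 − 30/2 = 50 → r_n = 288 kN; interior l_c = 75 − 30 = 45 → r_n = 259.2 kN.
  R_n,bearing = 1·288 + 2·259.2 = 806.4 kN → 0.75 × 806.4 = 605 kN.
Bolt shear governs: 479 kN.

479 kN (bolt shear governs)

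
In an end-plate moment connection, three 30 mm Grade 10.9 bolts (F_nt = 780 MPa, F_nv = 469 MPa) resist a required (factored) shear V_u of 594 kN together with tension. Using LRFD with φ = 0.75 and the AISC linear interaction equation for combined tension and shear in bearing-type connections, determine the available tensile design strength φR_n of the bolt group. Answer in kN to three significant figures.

A_b = π·30²/4 = 706.9 mm²; f_rv = 594 × 1000 / (3 × 706.9) = 280.1 MPa.
F'_nt = 1.3 F_nt − (F_nt / φF_nv) f_rv = 1.3·780 − (780/(0.75·469))·280.1 = 392.9 MPa, capped at F_nt → F'_nt = 392.9 MPa.
R_n = F'_nt · A_b · n = 392.9 × 706.9 × 3 / 1000 = 833.1 kN.
Design strength φR_n = 0.75 × 833.1 = 625 kN.

625 kN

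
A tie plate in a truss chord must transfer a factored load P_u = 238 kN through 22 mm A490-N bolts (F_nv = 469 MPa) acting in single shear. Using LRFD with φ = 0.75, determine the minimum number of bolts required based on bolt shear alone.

2 bolts

A_b = π·22²/4 = 380.1 mm².
Per-bolt design strength φR_n = 0.75 × 469 × 380.1 × 1 / 1000 = 133.7 kN.
n ≥ 238 / 133.7 = 1.78 → use 2 bolts.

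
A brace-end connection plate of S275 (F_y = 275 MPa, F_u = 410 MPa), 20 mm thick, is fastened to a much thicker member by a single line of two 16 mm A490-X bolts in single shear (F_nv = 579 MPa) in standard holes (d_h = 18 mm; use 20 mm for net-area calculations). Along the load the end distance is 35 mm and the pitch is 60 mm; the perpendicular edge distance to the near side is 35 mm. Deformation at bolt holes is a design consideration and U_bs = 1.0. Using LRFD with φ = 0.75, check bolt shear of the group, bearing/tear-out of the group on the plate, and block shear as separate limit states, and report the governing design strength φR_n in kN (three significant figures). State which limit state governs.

175 kN (bolt shear governs)

Bolt shear: A_b = π·16²/4 = 201.1 mm²; R_n = 579 × 201.1 × 2 × 1 / 1000 = 232.8 kN → 0.75 × 232.8 = 175 kN.
Bearing: edge l_c = 26, r_n = 255.8 kN; interior l_c = 42, r_n = 314.9 kN; R_n = 255.8 + 1·314.9 = 570.7 kN → 428 kN.
Block shear: A_gv = 1900, A_nv = 1300, A_nt = 500 mm²; R_n = min(0.6F_uA_nv, 0.6F_yA_gv) + U_bs·F_u·A_nt = 518.5 kN → 389 kN.
Bolt shear governs: 175 kN.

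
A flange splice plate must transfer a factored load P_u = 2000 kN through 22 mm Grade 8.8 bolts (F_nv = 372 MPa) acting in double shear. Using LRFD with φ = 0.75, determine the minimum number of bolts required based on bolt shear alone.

10 bolts

A_b = π·22²/4 = 380.1 mm².
Per-bolt design strength φR_n = 0.75 × 372 × 380.1 × 2 / 1000 = 212.1 kN.
n ≥ 2000 / 212.1 = 9.429 → use 10 bolts.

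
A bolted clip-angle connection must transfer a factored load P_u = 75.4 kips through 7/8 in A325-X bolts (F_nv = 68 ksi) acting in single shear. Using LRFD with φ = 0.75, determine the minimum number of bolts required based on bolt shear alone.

3 bolts

A_b = π·0.875²/4 = 0.6013 in².
Per-bolt design strength φR_n = 0.75 × 68 × 0.6013 × 1 = 30.67 kips.
n ≥ 75.4 / 30.67 = 2.459 → use 3 bolts.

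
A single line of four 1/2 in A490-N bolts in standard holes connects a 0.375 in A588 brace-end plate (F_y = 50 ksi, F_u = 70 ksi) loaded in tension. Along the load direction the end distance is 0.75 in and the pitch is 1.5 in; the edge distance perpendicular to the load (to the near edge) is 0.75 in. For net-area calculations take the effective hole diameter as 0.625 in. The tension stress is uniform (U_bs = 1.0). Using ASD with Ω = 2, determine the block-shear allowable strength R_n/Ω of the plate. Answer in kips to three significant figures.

Shear plane L_v = 0.75 + 3·1.5 = 5.25 in; A_gv = 5.25 × 0.375 = 1.969 in².
A_nv = (5.25 − 3.5·0.625) × 0.375 = 1.148 in².
A_nt = (0.75 − 0.5·0.625) × 0.375 = 0.1641 in².
0.6 F_u A_nv = 48.23 kips; 0.6 F_y A_gv = 59.06 kips → shear rupture governs the shear term.
R_n = 48.23 + 1.0 × 70 × 0.1641 = 59.72 kips.
Allowable strength R_n/Ω = 59.72 / 2 = 29.9 kips.

29.9 kips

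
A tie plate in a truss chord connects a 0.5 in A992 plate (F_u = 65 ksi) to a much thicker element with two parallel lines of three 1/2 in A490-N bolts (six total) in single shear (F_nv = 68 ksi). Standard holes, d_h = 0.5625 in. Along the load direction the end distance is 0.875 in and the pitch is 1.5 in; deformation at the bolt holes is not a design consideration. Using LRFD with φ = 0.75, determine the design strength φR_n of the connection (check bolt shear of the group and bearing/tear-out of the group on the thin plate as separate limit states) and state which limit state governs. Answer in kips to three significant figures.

Bolt shear: A_b = π·0.5²/4 = 0.1963 in²; R_n = 68 × 0.1963 × 6 × 1 = 80.11 kips → 0.75 × 80.11 = 60.1 kips.
Bearing (1.5 l_c t F_u ≤ 3.0 d t F_u): upper limit = 3.0·0.5·0.5·65 = 48.75 kips.
  Edge l_c = 0.875 − 0.5625/2 = 0.5938 → r_n = 28.95 kips; interior l_c = 1.5 − 0.5625 = 0.9375 → r_n = 45.7 kips.
  R_n,bearing = 2·28.95 + 4·45.7 = 240.7 kips → 0.75 × 240.7 = 181 kips.
Bolt shear governs: 60.1 kips.

60.1 kips (bolt shear governs)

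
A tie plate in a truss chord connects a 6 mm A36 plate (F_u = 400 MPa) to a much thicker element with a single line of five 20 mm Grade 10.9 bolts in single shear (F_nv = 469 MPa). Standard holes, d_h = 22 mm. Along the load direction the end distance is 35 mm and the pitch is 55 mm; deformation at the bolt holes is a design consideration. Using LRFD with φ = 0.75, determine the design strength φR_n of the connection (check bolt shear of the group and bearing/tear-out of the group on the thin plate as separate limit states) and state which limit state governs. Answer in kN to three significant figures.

Bolt shear: A_b = π·20²/4 = 314.2 mm²; R_n = 469 × 314.2 × 5 × 1 / 1000 = 736.7 kN → 0.75 × 736.7 = 553 kN.
Bearing (1.2 l_c t F_u ≤ 2.4 d t F_u): upper limit = 2.4·20·6·400 / 1000 = 115.2 kN.
  Edge l_c = 35 − 22/2 = 24 → r_n = 69.12 kN; interior l_c = 55 − 22 = 33 → r_n = 95.04 kN.
  R_n,bearing = 1·69.12 + 4·95.04 = 449.3 kN → 0.75 × 449.3 = 337 kN.
Bearing governs: 337 kN.

337 kN (bearing governs)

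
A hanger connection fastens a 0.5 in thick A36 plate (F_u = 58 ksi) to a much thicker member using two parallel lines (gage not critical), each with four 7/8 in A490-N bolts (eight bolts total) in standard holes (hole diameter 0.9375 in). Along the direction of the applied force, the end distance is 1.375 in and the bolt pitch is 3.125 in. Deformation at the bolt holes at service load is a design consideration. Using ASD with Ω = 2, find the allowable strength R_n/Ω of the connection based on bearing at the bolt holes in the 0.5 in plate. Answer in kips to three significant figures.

Per bolt r_n = 1.2 l_c t F_u ≤ 2.4 d t F_u; upper limit = 2.4 × 0.875 × 0.5 × 58 = 60.9 kips.
Edge bolt: l_c = 1.375 − 0.9375/2 = 0.9062 in → 1.2 × 0.9062 × 0.5 × 58 = 31.54 → r_n = 31.54 kips.
Interior bolts: l_c = 3.125 − 0.9375 = 2.188 in → 1.2 × 2.188 × 0.5 × 58 = 76.12 → r_n = 60.9 kips.
R_n = 2 × 31.54 + 6 × 60.9 = 428.5 kips.
Allowable strength R_n/Ω = 428.5 / 2 = 214 kips.

214 kips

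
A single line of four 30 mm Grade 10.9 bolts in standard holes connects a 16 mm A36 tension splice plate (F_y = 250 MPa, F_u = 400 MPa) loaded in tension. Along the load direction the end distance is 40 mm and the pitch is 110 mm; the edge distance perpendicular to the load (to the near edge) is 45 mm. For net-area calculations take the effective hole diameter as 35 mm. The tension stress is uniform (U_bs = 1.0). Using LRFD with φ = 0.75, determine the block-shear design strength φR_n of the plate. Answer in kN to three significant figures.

798 kN

Shear plane L_v = 40 + 3·110 = 370 mm; A_gv = 370 × 16 = 5920 mm².
A_nv = (370 − 3.5·35) × 16 = 3960 mm².
A_nt = (45 − 0.5·35) × 16 = 440 mm².
0.6 F_u A_nv = 950.4 kN; 0.6 F_y A_gv = 888 kN → shear yielding governs the shear term.
R_n = 888 + 1.0 × 400 × 440 / 1000 = 1064 kN.
Design strength φR_n = 0.75 × 1064 = 798 kN.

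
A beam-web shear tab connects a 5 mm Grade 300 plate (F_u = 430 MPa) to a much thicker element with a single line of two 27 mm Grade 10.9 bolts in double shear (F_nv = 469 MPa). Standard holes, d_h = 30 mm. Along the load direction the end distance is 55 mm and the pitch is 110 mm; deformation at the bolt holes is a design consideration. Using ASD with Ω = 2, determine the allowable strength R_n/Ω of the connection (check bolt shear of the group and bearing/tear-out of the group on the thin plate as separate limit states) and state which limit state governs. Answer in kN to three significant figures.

121 kN (bearing governs)

Bolt shear: A_b = π·27²/4 = 572.6 mm²; R_n = 469 × 572.6 × 2 × 2 / 1000 = 1074 kN → 1074 / 2 = 537 kN.
Bearing (1.2 l_c t F_u ≤ 2.4 d t F_u): upper limit = 2.4·27·5·430 / 1000 = 139.3 kN.
  Edge l_c = 55 − 30/2 = 40 → r_n = 103.2 kN; interior l_c = 110 − 30 = 80 → r_n = 139.3 kN.
  R_n,bearing = 1·103.2 + 1·139.3 = 242.5 kN → 242.5 / 2 = 121 kN.
Bearing governs: 121 kN.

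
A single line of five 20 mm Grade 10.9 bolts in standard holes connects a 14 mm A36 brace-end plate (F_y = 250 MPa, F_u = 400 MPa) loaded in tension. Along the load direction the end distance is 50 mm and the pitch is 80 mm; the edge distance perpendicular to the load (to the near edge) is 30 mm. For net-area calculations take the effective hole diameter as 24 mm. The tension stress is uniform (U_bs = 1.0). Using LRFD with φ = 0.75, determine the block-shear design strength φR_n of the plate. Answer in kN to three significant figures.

Shear plane L_v = 50 + 4·80 = 370 mm; A_gv = 370 × 14 = 5180 mm².
A_nv = (370 − 4.5·24) × 14 = 3668 mm².
A_nt = (30 − 0.5·24) × 14 = 252 mm².
0.6 F_u A_nv = 880.3 kN; 0.6 F_y A_gv = 777 kN → shear yielding governs the shear term.
R_n = 777 + 1.0 × 400 × 252 / 1000 = 877.8 kN.
Design strength φR_n = 0.75 × 877.8 = 658 kN.

658 kN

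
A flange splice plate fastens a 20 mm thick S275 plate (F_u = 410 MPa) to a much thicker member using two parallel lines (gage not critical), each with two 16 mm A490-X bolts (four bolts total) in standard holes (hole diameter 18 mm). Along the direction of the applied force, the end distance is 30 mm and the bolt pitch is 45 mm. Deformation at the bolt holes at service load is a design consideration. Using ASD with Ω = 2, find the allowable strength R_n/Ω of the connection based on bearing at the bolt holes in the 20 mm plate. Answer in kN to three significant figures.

Per bolt r_n = 1.2 l_c t F_u ≤ 2.4 d t F_u; upper limit = 2.4 × 16 × 20 × 410 / 1000 = 314.9 kN.
Edge bolt: l_c = 30 − 18/2 = 21 mm → 1.2 × 21 × 20 × 410 / 1000 = 206.6 → r_n = 206.6 kN.
Interior bolts: l_c = 45 − 18 = 27 mm → 1.2 × 27 × 20 × 410 / 1000 = 265.7 → r_n = 265.7 kN.
R_n = 2 × 206.6 + 2 × 265.7 = 944.6 kN.
Allowable strength R_n/Ω = 944.6 / 2 = 472 kN.

472 kN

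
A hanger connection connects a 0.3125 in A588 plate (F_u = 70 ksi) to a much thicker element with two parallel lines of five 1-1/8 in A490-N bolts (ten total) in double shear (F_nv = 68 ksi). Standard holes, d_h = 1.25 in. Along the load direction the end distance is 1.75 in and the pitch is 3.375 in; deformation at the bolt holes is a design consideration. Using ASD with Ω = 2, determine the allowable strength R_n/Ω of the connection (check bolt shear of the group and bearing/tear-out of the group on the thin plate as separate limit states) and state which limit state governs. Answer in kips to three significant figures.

Bolt shear: A_b = π·1.125²/4 = 0.994 in²; R_n = 68 × 0.994 × 10 × 2 = 1352 kips → 1352 / 2 = 676 kips.
Bearing (1.2 l_c t F_u ≤ 2.4 d t F_u): upper limit = 2.4·1.125·0.3125·70 = 59.06 kips.
  Edge l_c = 1.75 − 1.25/2 = 1.125 → r_n = 29.53 kips; interior l_c = 3.375 − 1.25 = 2.125 → r_n = 55.78 kips.
  R_n,bearing = 2·29.53 + 8·55.78 = 505.3 kips → 505.3 / 2 = 253 kips.
Bearing governs: 253 kips.

253 kips (bearing governs)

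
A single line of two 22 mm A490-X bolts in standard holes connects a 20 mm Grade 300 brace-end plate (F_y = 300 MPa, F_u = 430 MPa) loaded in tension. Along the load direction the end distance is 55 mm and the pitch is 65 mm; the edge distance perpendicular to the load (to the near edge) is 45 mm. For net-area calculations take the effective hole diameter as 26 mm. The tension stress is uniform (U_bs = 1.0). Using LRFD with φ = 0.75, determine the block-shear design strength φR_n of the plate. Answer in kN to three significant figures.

520 kN

Shear plane L_v = 55 + 1·65 = 120 mm; A_gv = 120 × 20 = 2400 mm².
A_nv = (120 − 1.5·26) × 20 = 1620 mm².
A_nt = (45 − 0.5·26) × 20 = 640 mm².
0.6 F_u A_nv = 418 kN; 0.6 F_y A_gv = 432 kN → shear rupture governs the shear term.
R_n = 418 + 1.0 × 430 × 640 / 1000 = 693.2 kN.
Design strength φR_n = 0.75 × 693.2 = 520 kN.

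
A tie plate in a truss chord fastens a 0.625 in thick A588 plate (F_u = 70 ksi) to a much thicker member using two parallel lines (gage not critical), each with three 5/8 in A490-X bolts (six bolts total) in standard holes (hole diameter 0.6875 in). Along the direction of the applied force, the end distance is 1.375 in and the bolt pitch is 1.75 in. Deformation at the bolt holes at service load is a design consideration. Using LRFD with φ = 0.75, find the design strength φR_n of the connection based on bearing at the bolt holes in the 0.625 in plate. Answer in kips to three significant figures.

249 kips

Per bolt r_n = 1.2 l_c t F_u ≤ 2.4 d t F_u; upper limit = 2.4 × 0.625 × 0.625 × 70 = 65.62 kips.
Edge bolt: l_c = 1.375 − 0.6875/2 = 1.031 in → 1.2 × 1.031 × 0.625 × 70 = 54.14 → r_n = 54.14 kips.
Interior bolts: l_c = 1.75 − 0.6875 = 1.062 in → 1.2 × 1.062 × 0.625 × 70 = 55.78 → r_n = 55.78 kips.
R_n = 2 × 54.14 + 4 × 55.78 = 331.4 kips.
Design strength φR_n = 0.75 × 331.4 = 249 kips.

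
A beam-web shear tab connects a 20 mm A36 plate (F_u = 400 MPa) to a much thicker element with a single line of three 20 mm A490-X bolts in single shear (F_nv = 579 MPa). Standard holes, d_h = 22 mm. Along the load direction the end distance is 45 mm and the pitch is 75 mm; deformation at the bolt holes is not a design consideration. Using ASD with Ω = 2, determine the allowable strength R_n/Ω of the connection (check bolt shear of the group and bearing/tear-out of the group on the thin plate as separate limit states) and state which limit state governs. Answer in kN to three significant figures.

273 kN (bolt shear governs)

Bolt shear: A_b = π·20²/4 = 314.2 mm²; R_n = 579 × 314.2 × 3 × 1 / 1000 = 545.7 kN → 545.7 / 2 = 273 kN.
Bearing (1.5 l_c t F_u ≤ 3.0 d t F_u): upper limit = 3.0·20·20·400 / 1000 = 480 kN.
  Edge l_c = 45 − 22/2 = 34 → r_n = 408 kN; interior l_c = 75 − 22 = 53 → r_n = 480 kN.
  R_n,bearing = 1·408 + 2·480 = 1368 kN → 1368 / 2 = 684 kN.
Bolt shear governs: 273 kN.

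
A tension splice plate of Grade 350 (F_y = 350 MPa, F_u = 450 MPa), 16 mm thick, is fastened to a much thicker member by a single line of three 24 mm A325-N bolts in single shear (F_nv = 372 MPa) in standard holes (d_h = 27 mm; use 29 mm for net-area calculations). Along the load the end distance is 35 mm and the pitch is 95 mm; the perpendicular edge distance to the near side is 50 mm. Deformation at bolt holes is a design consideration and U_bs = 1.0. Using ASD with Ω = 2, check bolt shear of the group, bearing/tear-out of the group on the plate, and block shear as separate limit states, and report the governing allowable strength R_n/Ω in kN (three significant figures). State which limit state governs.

Bolt shear: A_b = π·24²/4 = 452.4 mm²; R_n = 372 × 452.4 × 3 × 1 / 1000 = 504.9 kN → 504.9 / 2 = 252 kN.
Bearing: edge l_c = 21.5, r_n = 185.8 kN; interior l_c = 68, r_n = 414.7 kN; R_n = 185.8 + 2·414.7 = 1015 kN → 508 kN.
Block shear: A_gv = 3600, A_nv = 2440, A_nt = 568 mm²; R_n = min(0.6F_uA_nv, 0.6F_yA_gv) + U_bs·F_u·A_nt = 914.4 kN → 457 kN.
Bolt shear governs: 252 kN.

252 kN (bolt shear governs)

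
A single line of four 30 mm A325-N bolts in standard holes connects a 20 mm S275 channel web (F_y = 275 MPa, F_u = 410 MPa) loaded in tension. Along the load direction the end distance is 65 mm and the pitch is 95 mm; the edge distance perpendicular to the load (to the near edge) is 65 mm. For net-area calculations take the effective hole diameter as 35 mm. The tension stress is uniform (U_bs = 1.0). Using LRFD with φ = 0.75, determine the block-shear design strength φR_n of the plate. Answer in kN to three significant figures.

Shear plane L_v = 65 + 3·95 = 350 mm; A_gv = 350 × 20 = 7000 mm².
A_nv = (350 − 3.5·35) × 20 = 4550 mm².
A_nt = (65 − 0.5·35) × 20 = 950 mm².
0.6 F_u A_nv = 1119 kN; 0.6 F_y A_gv = 1155 kN → shear rupture governs the shear term.
R_n = 1119 + 1.0 × 410 × 950 / 1000 = 1509 kN.
Design strength φR_n = 0.75 × 1509 = 1130 kN.

1130 kN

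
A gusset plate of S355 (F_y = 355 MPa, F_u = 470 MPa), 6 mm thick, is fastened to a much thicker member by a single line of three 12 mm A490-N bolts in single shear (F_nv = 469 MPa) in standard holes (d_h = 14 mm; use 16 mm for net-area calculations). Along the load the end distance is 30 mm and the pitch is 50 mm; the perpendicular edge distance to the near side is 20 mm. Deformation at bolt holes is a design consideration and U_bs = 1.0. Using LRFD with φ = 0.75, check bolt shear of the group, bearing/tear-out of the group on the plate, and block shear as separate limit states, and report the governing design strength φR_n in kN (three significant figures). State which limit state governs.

Bolt shear: A_b = π·12²/4 = 113.1 mm²; R_n = 469 × 113.1 × 3 × 1 / 1000 = 159.1 kN → 0.75 × 159.1 = 119 kN.
Bearing: edge l_c = 23, r_n = 77.83 kN; interior l_c = 36, r_n = 81.22 kN; R_n = 77.83 + 2·81.22 = 240.3 kN → 180 kN.
Block shear: A_gv = 780, A_nv = 540, A_nt = 72 mm²; R_n = min(0.6F_uA_nv, 0.6F_yA_gv) + U_bs·F_u·A_nt = 186.1 kN → 140 kN.
Bolt shear governs: 119 kN.

119 kN (bolt shear governs)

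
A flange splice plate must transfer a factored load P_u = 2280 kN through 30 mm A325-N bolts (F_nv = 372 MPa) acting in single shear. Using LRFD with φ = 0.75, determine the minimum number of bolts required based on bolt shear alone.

12 bolts

A_b = π·30²/4 = 706.9 mm².
Per-bolt design strength φR_n = 0.75 × 372 × 706.9 × 1 / 1000 = 197.2 kN.
n ≥ 2280 / 197.2 = 11.56 → use 12 bolts.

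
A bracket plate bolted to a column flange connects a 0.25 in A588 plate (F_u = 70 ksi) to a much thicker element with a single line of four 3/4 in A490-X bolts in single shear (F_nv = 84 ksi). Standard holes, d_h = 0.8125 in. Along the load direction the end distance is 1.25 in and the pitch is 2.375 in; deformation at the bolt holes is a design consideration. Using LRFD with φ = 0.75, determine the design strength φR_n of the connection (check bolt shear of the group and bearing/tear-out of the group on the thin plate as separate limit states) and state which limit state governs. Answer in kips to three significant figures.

Bolt shear: A_b = π·0.75²/4 = 0.4418 in²; R_n = 84 × 0.4418 × 4 × 1 = 148.4 kips → 0.75 × 148.4 = 111 kips.
Bearing (1.2 l_c t F_u ≤ 2.4 d t F_u): upper limit = 2.4·0.75·0.25·70 = 31.5 kips.
  Edge l_c = 1.25 − 0.8125/2 = 0.8438 → r_n = 17.72 kips; interior l_c = 2.375 − 0.8125 = 1.562 → r_n = 31.5 kips.
  R_n,bearing = 1·17.72 + 3·31.5 = 112.2 kips → 0.75 × 112.2 = 84.2 kips.
Bearing governs: 84.2 kips.

84.2 kips (bearing governs)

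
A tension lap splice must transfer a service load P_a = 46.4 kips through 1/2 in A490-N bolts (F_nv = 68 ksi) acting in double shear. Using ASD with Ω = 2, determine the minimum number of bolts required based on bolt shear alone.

A_b = π·0.5²/4 = 0.1963 in².
Per-bolt allowable strength R_n/Ω = 68 × 0.1963 × 2 / 2 = 13.35 kips.
n ≥ 46.4 / 13.35 = 3.475 → use 4 bolts.

4 bolts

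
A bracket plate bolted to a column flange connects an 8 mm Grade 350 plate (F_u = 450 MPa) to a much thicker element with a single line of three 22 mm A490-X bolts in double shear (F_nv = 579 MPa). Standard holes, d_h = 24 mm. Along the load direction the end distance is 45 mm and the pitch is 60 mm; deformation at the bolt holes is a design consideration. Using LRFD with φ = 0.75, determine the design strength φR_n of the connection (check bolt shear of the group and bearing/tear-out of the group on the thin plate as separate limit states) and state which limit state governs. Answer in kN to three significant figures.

Bolt shear: A_b = π·22²/4 = 380.1 mm²; R_n = 579 × 380.1 × 3 × 2 / 1000 = 1321 kN → 0.75 × 1321 = 990 kN.
Bearing (1.2 l_c t F_u ≤ 2.4 d t F_u): upper limit = 2.4·22·8·450 / 1000 = 190.1 kN.
  Edge l_c = 45 − 24/2 = 33 → r_n = 142.6 kN; interior l_c = 60 − 24 = 36 → r_n = 155.5 kN.
  R_n,bearing = 1·142.6 + 2·155.5 = 453.6 kN → 0.75 × 453.6 = 340 kN.
Bearing governs: 340 kN.

340 kN (bearing governs)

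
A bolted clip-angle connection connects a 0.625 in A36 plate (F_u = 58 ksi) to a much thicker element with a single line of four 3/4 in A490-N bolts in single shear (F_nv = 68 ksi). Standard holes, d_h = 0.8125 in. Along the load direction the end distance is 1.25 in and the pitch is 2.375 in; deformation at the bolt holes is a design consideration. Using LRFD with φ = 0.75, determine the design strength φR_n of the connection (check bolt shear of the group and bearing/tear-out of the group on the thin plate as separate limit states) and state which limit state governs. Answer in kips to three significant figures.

90.1 kips (bolt shear governs)

Bolt shear: A_b = π·0.75²/4 = 0.4418 in²; R_n = 68 × 0.4418 × 4 × 1 = 120.2 kips → 0.75 × 120.2 = 90.1 kips.
Bearing (1.2 l_c t F_u ≤ 2.4 d t F_u): upper limit = 2.4·0.75·0.625·58 = 65.25 kips.
  Edge l_c = 1.25 − 0.8125/2 = 0.8438 → r_n = 36.7 kips; interior l_c = 2.375 − 0.8125 = 1.562 → r_n = 65.25 kips.
  R_n,bearing = 1·36.7 + 3·65.25 = 232.5 kips → 0.75 × 232.5 = 174 kips.
Bolt shear governs: 90.1 kips.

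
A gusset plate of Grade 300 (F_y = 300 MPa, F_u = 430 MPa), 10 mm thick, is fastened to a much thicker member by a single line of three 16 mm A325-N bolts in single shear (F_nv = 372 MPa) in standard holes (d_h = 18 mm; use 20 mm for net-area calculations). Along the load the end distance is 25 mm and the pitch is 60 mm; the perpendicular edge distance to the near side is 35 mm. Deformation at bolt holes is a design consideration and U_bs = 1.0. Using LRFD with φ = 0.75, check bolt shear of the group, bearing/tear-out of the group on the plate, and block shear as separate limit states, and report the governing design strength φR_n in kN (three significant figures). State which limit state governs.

Bolt shear: A_b = π·16²/4 = 201.1 mm²; R_n = 372 × 201.1 × 3 × 1 / 1000 = 224.4 kN → 0.75 × 224.4 = 168 kN.
Bearing: edge l_c = 16, r_n = 82.56 kN; interior l_c = 42, r_n = 165.1 kN; R_n = 82.56 + 2·165.1 = 412.8 kN → 310 kN.
Block shear: A_gv = 1450, A_nv = 950, A_nt = 250 mm²; R_n = min(0.6F_uA_nv, 0.6F_yA_gv) + U_bs·F_u·A_nt = 352.6 kN → 264 kN.
Bolt shear governs: 168 kN.

168 kN (bolt shear governs)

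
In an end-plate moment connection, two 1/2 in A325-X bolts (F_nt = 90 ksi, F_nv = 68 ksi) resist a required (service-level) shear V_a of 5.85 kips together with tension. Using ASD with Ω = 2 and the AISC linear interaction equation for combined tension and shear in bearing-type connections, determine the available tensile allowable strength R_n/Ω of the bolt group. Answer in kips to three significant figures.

15.2 kips

A_b = π·0.5²/4 = 0.1963 in²; f_rv = 5.85 / (2 × 0.1963) = 14.9 ksi.
F'_nt = 1.3 F_nt − (Ω F_nt / F_nv) f_rv = 1.3·90 − (2·90/68)·14.9 = 77.57 ksi, capped at F_nt → F'_nt = 77.57 ksi.
R_n = F'_nt · A_b · n = 77.57 × 0.1963 × 2 = 30.46 kips.
Allowable strength R_n/Ω = 30.46 / 2 = 15.2 kips.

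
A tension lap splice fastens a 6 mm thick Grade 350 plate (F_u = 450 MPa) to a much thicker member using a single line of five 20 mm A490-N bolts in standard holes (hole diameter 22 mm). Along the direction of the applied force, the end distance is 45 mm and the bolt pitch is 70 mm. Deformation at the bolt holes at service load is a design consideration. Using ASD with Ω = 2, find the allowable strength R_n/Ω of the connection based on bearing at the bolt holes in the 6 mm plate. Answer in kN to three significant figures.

Per bolt r_n = 1.2 l_c t F_u ≤ 2.4 d t F_u; upper limit = 2.4 × 20 × 6 × 450 / 1000 = 129.6 kN.
Edge bolt: l_c = 45 − 22/2 = 34 mm → 1.2 × 34 × 6 × 450 / 1000 = 110.2 → r_n = 110.2 kN.
Interior bolts: l_c = 70 − 22 = 48 mm → 1.2 × 48 × 6 × 450 / 1000 = 155.5 → r_n = 129.6 kN.
R_n = 1 × 110.2 + 4 × 129.6 = 628.6 kN.
Allowable strength R_n/Ω = 628.6 / 2 = 314 kN.

314 kN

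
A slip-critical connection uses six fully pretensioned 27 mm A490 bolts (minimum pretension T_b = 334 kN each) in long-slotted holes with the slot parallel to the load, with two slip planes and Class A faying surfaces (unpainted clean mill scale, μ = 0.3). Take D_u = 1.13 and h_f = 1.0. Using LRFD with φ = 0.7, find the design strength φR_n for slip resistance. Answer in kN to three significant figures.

951 kN

R_n = μ · D_u · h_f · T_b · n_s · n_b = 0.3 × 1.13 × 1.0 × 334 × 2 × 6 = 1359 kN.
Design strength φR_n = 0.7 × 1359 = 951 kN.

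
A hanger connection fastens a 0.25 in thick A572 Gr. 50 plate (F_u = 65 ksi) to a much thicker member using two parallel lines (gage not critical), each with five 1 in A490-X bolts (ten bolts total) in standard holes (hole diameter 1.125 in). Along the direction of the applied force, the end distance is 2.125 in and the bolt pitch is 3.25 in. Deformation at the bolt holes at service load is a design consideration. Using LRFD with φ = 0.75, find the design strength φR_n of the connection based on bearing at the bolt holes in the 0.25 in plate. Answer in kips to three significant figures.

Per bolt r_n = 1.2 l_c t F_u ≤ 2.4 d t F_u; upper limit = 2.4 × 1 × 0.25 × 65 = 39 kips.
Edge bolt: l_c = 2.125 − 1.125/2 = 1.562 in → 1.2 × 1.562 × 0.25 × 65 = 30.47 → r_n = 30.47 kips.
Interior bolts: l_c = 3.25 − 1.125 = 2.125 in → 1.2 × 2.125 × 0.25 × 65 = 41.44 → r_n = 39 kips.
R_n = 2 × 30.47 + 8 × 39 = 372.9 kips.
Design strength φR_n = 0.75 × 372.9 = 280 kips.

280 kips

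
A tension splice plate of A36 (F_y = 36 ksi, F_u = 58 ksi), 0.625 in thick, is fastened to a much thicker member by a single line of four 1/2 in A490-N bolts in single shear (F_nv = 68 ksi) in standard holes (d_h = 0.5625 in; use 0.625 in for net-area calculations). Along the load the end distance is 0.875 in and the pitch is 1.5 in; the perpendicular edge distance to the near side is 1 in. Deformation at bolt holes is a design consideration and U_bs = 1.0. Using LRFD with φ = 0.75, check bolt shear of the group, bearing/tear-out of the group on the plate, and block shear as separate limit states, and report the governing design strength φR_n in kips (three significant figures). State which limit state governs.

40.1 kips (bolt shear governs)

Bolt shear: A_b = π·0.5²/4 = 0.1963 in²; R_n = 68 × 0.1963 × 4 × 1 = 53.41 kips → 0.75 × 53.41 = 40.1 kips.
Bearing: edge l_c = 0.5938, r_n = 25.83 kips; interior l_c = 0.9375, r_n = 40.78 kips; R_n = 25.83 + 3·40.78 = 148.2 kips → 111 kips.
Block shear: A_gv = 3.359, A_nv = 1.992, A_nt = 0.4297 in²; R_n = min(0.6F_uA_nv, 0.6F_yA_gv) + U_bs·F_u·A_nt = 94.25 kips → 70.7 kips.
Bolt shear governs: 40.1 kips.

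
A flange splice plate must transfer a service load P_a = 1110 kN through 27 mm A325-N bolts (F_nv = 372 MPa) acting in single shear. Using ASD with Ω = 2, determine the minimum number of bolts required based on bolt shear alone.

A_b = π·27²/4 = 572.6 mm².
Per-bolt allowable strength R_n/Ω = 372 × 572.6 × 1 / 1000 / 2 = 106.5 kN.
n ≥ 1110 / 106.5 = 10.42 → use 11 bolts.

11 bolts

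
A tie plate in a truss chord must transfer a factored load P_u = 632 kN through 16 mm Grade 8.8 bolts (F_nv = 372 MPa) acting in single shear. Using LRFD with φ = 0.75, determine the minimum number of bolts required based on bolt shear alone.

12 bolts

A_b = π·16²/4 = 201.1 mm².
Per-bolt design strength φR_n = 0.75 × 372 × 201.1 × 1 / 1000 = 56.1 kN.
n ≥ 632 / 56.1 = 11.27 → use 12 bolts.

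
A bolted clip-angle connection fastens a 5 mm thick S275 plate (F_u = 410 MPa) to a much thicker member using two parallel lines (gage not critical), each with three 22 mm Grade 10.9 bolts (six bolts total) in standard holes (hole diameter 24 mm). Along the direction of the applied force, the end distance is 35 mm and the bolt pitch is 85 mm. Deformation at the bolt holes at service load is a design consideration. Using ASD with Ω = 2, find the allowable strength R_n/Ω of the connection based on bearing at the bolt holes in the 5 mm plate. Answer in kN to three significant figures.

Per bolt r_n = 1.2 l_c t F_u ≤ 2.4 d t F_u; upper limit = 2.4 × 22 × 5 × 410 / 1000 = 108.2 kN.
Edge bolt: l_c = 35 − 24/2 = 23 mm → 1.2 × 23 × 5 × 410 / 1000 = 56.58 → r_n = 56.58 kN.
Interior bolts: l_c = 85 − 24 = 61 mm → 1.2 × 61 × 5 × 410 / 1000 = 150.1 → r_n = 108.2 kN.
R_n = 2 × 56.58 + 4 × 108.2 = 546.1 kN.
Allowable strength R_n/Ω = 546.1 / 2 = 273 kN.

273 kN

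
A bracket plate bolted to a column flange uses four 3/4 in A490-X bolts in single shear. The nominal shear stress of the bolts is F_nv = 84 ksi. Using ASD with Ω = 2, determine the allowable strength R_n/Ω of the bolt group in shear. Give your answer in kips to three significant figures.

74.2 kips

A_b = π × 0.75² / 4 = 0.4418 in².
R_n = F_nv · A_b · n · n_s = 84 × 0.4418 × 4 × 1 = 148.4 kips.
Allowable strength R_n/Ω = 148.4 / 2 = 74.2 kips.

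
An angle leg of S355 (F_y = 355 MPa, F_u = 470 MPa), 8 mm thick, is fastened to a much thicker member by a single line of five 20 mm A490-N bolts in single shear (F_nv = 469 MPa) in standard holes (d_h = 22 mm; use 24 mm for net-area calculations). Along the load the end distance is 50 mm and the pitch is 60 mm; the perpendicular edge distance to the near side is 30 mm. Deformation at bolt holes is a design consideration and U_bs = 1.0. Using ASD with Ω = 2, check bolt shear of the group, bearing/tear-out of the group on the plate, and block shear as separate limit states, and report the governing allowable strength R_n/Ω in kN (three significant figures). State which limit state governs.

239 kN (block shear governs)

Bolt shear: A_b = π·20²/4 = 314.2 mm²; R_n = 469 × 314.2 × 5 × 1 / 1000 = 736.7 kN → 736.7 / 2 = 368 kN.
Bearing: edge l_c = 39, r_n = 176 kN; interior l_c = 38, r_n = 171.5 kN; R_n = 176 + 4·171.5 = 861.8 kN → 431 kN.
Block shear: A_gv = 2320, A_nv = 1456, A_nt = 144 mm²; R_n = min(0.6F_uA_nv, 0.6F_yA_gv) + U_bs·F_u·A_nt = 478.3 kN → 239 kN.
Block shear governs: 239 kN.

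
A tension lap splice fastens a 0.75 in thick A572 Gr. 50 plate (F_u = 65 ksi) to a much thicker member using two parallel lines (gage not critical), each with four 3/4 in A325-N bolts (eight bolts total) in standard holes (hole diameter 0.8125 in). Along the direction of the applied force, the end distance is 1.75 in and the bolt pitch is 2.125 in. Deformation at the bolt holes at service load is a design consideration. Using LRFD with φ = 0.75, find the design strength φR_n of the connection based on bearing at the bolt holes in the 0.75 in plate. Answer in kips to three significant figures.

Per bolt r_n = 1.2 l_c t F_u ≤ 2.4 d t F_u; upper limit = 2.4 × 0.75 × 0.75 × 65 = 87.75 kips.
Edge bolt: l_c = 1.75 − 0.8125/2 = 1.344 in → 1.2 × 1.344 × 0.75 × 65 = 78.61 → r_n = 78.61 kips.
Interior bolts: l_c = 2.125 − 0.8125 = 1.312 in → 1.2 × 1.312 × 0.75 × 65 = 76.78 → r_n = 76.78 kips.
R_n = 2 × 78.61 + 6 × 76.78 = 617.9 kips.
Design strength φR_n = 0.75 × 617.9 = 463 kips.

463 kips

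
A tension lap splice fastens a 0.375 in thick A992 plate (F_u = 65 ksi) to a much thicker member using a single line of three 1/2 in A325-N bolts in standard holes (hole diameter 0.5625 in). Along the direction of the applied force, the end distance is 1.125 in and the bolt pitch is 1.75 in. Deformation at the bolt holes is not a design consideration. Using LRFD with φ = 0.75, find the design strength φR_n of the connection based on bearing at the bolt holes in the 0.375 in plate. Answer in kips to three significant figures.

78 kips

Per bolt r_n = 1.5 l_c t F_u ≤ 3.0 d t F_u; upper limit = 3.0 × 0.5 × 0.375 × 65 = 36.56 kips.
Edge bolt: l_c = 1.125 − 0.5625/2 = 0.8438 in → 1.5 × 0.8438 × 0.375 × 65 = 30.85 → r_n = 30.85 kips.
Interior bolts: l_c = 1.75 − 0.5625 = 1.188 in → 1.5 × 1.188 × 0.375 × 65 = 43.42 → r_n = 36.56 kips.
R_n = 1 × 30.85 + 2 × 36.56 = 104 kips.
Design strength φR_n = 0.75 × 104 = 78 kips.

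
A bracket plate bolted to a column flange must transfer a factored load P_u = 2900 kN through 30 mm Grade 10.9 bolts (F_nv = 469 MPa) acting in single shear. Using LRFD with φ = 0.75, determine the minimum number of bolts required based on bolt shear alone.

12 bolts

A_b = π·30²/4 = 706.9 mm².
Per-bolt design strength φR_n = 0.75 × 469 × 706.9 × 1 / 1000 = 248.6 kN.
n ≥ 2900 / 248.6 = 11.66 → use 12 bolts.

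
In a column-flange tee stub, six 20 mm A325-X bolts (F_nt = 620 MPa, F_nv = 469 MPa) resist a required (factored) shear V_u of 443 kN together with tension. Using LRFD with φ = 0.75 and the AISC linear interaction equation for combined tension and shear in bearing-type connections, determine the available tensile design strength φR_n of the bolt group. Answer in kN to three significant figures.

A_b = π·20²/4 = 314.2 mm²; f_rv = 443 × 1000 / (6 × 314.2) = 235 MPa.
F'_nt = 1.3 F_nt − (F_nt / φF_nv) f_rv = 1.3·620 − (620/(0.75·469))·235 = 391.8 MPa, capped at F_nt → F'_nt = 391.8 MPa.
R_n = F'_nt · A_b · n = 391.8 × 314.2 × 6 / 1000 = 738.4 kN.
Design strength φR_n = 0.75 × 738.4 = 554 kN.

554 kN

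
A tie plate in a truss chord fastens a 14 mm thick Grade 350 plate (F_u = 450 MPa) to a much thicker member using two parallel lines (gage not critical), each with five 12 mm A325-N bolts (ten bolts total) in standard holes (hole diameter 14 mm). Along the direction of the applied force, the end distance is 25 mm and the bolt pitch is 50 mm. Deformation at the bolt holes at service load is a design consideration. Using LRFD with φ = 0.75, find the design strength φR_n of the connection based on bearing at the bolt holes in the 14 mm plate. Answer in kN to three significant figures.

1290 kN

Per bolt r_n = 1.2 l_c t F_u ≤ 2.4 d t F_u; upper limit = 2.4 × 12 × 14 × 450 / 1000 = 181.4 kN.
Edge bolt: l_c = 25 − 14/2 = 18 mm → 1.2 × 18 × 14 × 450 / 1000 = 136.1 → r_n = 136.1 kN.
Interior bolts: l_c = 50 − 14 = 36 mm → 1.2 × 36 × 14 × 450 / 1000 = 272.2 → r_n = 181.4 kN.
R_n = 2 × 136.1 + 8 × 181.4 = 1724 kN.
Design strength φR_n = 0.75 × 1724 = 1290 kN.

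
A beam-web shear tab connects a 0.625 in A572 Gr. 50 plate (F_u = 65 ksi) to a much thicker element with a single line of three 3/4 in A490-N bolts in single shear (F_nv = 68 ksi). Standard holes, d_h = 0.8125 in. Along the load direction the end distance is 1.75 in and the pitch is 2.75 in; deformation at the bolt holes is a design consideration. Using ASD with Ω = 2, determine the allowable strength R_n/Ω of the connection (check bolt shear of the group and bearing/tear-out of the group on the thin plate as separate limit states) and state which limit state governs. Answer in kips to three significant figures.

45.1 kips (bolt shear governs)

Bolt shear: A_b = π·0.75²/4 = 0.4418 in²; R_n = 68 × 0.4418 × 3 × 1 = 90.12 kips → 90.12 / 2 = 45.1 kips.
Bearing (1.2 l_c t F_u ≤ 2.4 d t F_u): upper limit = 2.4·0.75·0.625·65 = 73.12 kips.
  Edge l_c = 1.75 − 0.8125/2 = 1.344 → r_n = 65.51 kips; interior l_c = 2.75 − 0.8125 = 1.938 → r_n = 73.12 kips.
  R_n,bearing = 1·65.51 + 2·73.12 = 211.8 kips → 211.8 / 2 = 106 kips.
Bolt shear governs: 45.1 kips.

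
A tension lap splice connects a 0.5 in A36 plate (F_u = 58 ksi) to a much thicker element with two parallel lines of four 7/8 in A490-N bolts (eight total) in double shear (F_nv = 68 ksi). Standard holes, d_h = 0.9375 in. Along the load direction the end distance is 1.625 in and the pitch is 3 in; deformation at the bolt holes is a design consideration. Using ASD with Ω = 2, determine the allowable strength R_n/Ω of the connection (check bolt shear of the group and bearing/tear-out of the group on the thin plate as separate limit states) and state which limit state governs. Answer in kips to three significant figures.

223 kips (bearing governs)

Bolt shear: A_b = π·0.875²/4 = 0.6013 in²; R_n = 68 × 0.6013 × 8 × 2 = 654.2 kips → 654.2 / 2 = 327 kips.
Bearing (1.2 l_c t F_u ≤ 2.4 d t F_u): upper limit = 2.4·0.875·0.5·58 = 60.9 kips.
  Edge l_c = 1.625 − 0.9375/2 = 1.156 → r_n = 40.24 kips; interior l_c = 3 − 0.9375 = 2.062 → r_n = 60.9 kips.
  R_n,bearing = 2·40.24 + 6·60.9 = 445.9 kips → 445.9 / 2 = 223 kips.
Bearing governs: 223 kips.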